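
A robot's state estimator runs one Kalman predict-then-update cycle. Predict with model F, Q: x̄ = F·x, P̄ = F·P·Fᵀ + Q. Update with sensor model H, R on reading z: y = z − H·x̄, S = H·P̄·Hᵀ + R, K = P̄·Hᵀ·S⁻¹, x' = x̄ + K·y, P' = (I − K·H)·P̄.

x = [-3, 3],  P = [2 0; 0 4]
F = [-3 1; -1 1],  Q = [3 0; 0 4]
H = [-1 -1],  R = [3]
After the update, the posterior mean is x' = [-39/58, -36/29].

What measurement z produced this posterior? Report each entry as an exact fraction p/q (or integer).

z = [3]

x̄ = F·x = [12, 6]
P̄ = F·P·Fᵀ + Q = [25 10; 10 10]
S = H·P̄·Hᵀ + R = [58]
K = P̄·Hᵀ·S⁻¹ = [-35/58; -10/29]
x' − x̄ = [-735/58, -210/29] = K·y
y = (KᵀK)⁻¹·Kᵀ·(x' − x̄) = [21]
z = y + H·x̄ = [21] + [-18] = [3]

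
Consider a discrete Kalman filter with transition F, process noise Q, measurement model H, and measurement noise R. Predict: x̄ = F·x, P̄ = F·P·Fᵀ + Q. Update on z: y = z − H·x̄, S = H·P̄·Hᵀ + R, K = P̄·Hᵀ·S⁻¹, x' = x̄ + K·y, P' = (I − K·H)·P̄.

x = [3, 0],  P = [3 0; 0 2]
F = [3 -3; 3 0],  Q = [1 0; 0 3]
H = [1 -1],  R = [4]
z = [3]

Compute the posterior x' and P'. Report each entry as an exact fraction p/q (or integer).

x̄ = F·x = [9, 9]
P̄ = F·P·Fᵀ + Q = [46 27; 27 30]
y = z − H·x̄ = [3]
S = H·P̄·Hᵀ + R = [26]
K = P̄·Hᵀ·S⁻¹ = [19/26; -3/26]
x' = x̄ + K·y = [291/26, 225/26]
P' = (I − K·H)·P̄ = [835/26 759/26; 759/26 771/26]

x' = [291/26, 225/26]
P' = [835/26 759/26; 759/26 771/26]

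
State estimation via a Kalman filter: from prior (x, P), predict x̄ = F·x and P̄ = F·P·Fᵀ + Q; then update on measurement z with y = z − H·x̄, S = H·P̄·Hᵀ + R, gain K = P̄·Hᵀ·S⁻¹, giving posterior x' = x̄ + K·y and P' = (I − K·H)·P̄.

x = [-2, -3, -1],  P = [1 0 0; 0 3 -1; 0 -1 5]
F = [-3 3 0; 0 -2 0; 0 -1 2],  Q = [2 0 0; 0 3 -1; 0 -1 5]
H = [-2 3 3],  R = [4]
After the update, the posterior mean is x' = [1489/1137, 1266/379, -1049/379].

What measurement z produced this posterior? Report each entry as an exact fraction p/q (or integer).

x̄ = F·x = [-3, 6, 1]
P̄ = F·P·Fᵀ + Q = [38 -18 -15; -18 15 9; -15 9 32]
S = H·P̄·Hᵀ + R = [1137]
K = P̄·Hᵀ·S⁻¹ = [-175/1137; 36/379; 51/379]
x' − x̄ = [4900/1137, -1008/379, -1428/379] = K·y
y = (KᵀK)⁻¹·Kᵀ·(x' − x̄) = [-28]
z = y + H·x̄ = [-28] + [27] = [-1]

z = [-1]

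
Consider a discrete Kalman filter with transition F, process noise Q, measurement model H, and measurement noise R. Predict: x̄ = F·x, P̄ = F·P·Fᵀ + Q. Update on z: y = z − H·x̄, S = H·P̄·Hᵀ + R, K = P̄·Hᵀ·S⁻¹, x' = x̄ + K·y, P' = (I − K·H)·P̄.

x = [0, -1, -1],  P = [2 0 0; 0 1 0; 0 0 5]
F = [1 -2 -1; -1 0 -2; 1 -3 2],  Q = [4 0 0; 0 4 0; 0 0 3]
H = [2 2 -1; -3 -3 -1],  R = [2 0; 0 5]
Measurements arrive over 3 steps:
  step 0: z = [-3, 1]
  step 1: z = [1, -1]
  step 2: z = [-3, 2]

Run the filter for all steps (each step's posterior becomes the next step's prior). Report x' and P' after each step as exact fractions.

step 0: x̄ = F·x = [3, 2, 1]
step 0: P̄ = F·P·Fᵀ + Q = [15 8 -2; 8 26 -22; -2 -22 34]
step 0: y = z − H·x̄ = [-12, 17]
step 0: S = H·P̄·Hᵀ + R = [360 -332; -332 408]
step 0: K = P̄·Hᵀ·S⁻¹ = [-665/9164 -1023/4582; 635/2291 135/4582; -2605/4582 -1693/4582]
step 0: x' = x̄ + K·y = [345/4582, -3781/4582, 7061/4582]
step 0: P' = (I − K·H)·P̄ = [16149/4582 -15259/4582 2445/4582; -15259/4582 7816/2291 -897/2291; 2445/4582 -897/2291 3256/2291]
step 1: x̄ = F·x = [423/2291, -14467/4582, 445/79]
step 1: P̄ = F·P·Fᵀ + Q = [152487/4582 -21632/2291 6119/158; -21632/2291 70305/4582 -1871/79; 6119/158 -1871/79 11017/158]
step 1: y = z − H·x̄ = [28817/2291, -19635/4582]
step 1: S = H·P̄·Hᵀ + R = [597981/4582 -214579/2291; -214579/2291 1982377/4582]
step 1: K = P̄·Hᵀ·S⁻¹ = [-59148295/437035003 -124163610/437035003; 145827710/437035003 37609245/437035003; -255746665/437035003 -171392098/437035003]
step 1: x' = x̄ + K·y = [-131224081/437035003, 293232502/437035003, -20634225/437035003]
step 1: P' = (I − K·H)·P̄ = [1385730723/437035003 -1285226431/437035003 319305174/437035003; -1285226431/437035003 1305948270/437035003 -250211742/437035003; 319305174/437035003 -250211742/437035003 649680194/437035003]
step 2: x̄ = F·x = [-697054860/437035003, 172492531/437035003, -1052190037/437035003]
step 2: P̄ = F·P·Fᵀ + Q = [12508792417/437035003 -3976975339/437035003 14917709026/437035003; -3976975339/437035003 7009812207/437035003 -10618621940/437035003; 14917709026/437035003 -10618621940/437035003 29040211124/437035003]
step 2: y = z − H·x̄ = [-1314170388/437035003, -1751807018/437035003]
step 2: S = H·P̄·Hᵀ + R = [58976548570/437035003 -36048625466/437035003; -36048625466/437035003 161101794169/437035003]
step 2: K = P̄·Hᵀ·S⁻¹ = [-425111392455/3127790807843 -881687087090/3127790807843; 3137812615970/9383372423529 790665325756/9383372423529; -5497313752150/9383372423529 -3672743245562/9383372423529]
step 2: x' = x̄ + K·y = [-176249848940/3127790807843, -8901236295023/9383372423529, 8661213257581/9383372423529]
step 2: P' = (I − K·H)·P̄ = [9878414477427/3127790807843 -9166771947319/3127790807843 2273507845126/3127790807843; -9166771947319/3127790807843 27964775562589/9383372423529 -5346705790676/9383372423529; 2273507845126/3127790807843 -5346705790676/9383372423529 13942262993704/9383372423529]

step 0: x' = [345/4582, -3781/4582, 7061/4582], P' = [16149/4582 -15259/4582 2445/4582; -15259/4582 7816/2291 -897/2291; 2445/4582 -897/2291 3256/2291]
step 1: x' = [-131224081/437035003, 293232502/437035003, -20634225/437035003], P' = [1385730723/437035003 -1285226431/437035003 319305174/437035003; -1285226431/437035003 1305948270/437035003 -250211742/437035003; 319305174/437035003 -250211742/437035003 649680194/437035003]
step 2: x' = [-176249848940/3127790807843, -8901236295023/9383372423529, 8661213257581/9383372423529], P' = [9878414477427/3127790807843 -9166771947319/3127790807843 2273507845126/3127790807843; -9166771947319/3127790807843 27964775562589/9383372423529 -5346705790676/9383372423529; 2273507845126/3127790807843 -5346705790676/9383372423529 13942262993704/9383372423529]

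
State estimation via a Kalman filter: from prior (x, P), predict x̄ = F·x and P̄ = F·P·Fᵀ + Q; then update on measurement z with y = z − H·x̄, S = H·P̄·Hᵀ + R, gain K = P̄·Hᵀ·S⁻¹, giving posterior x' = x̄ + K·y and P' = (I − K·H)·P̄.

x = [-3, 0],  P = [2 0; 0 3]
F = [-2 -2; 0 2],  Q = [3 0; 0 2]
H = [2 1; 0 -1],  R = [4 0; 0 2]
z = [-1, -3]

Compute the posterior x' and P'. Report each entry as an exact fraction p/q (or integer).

x̄ = F·x = [6, 0]
P̄ = F·P·Fᵀ + Q = [23 -12; -12 14]
y = z − H·x̄ = [-13, -3]
S = H·P̄·Hᵀ + R = [62 10; 10 16]
K = P̄·Hᵀ·S⁻¹ = [106/223 101/223; -5/223 -192/223]
x' = x̄ + K·y = [-343/223, 641/223]
P' = (I − K·H)·P̄ = [313/223 -202/223; -202/223 384/223]

x' = [-343/223, 641/223]
P' = [313/223 -202/223; -202/223 384/223]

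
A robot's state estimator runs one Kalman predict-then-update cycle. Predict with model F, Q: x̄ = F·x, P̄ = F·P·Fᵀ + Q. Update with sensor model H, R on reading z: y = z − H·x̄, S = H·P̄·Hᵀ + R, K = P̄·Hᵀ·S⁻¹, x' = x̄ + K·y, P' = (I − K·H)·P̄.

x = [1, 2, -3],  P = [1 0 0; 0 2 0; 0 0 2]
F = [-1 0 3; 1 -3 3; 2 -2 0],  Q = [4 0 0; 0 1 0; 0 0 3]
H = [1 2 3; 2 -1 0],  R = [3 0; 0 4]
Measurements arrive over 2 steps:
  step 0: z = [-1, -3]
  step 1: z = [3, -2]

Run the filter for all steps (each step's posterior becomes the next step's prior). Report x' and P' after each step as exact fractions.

step 0: x̄ = F·x = [-10, -14, -2]
step 0: P̄ = F·P·Fᵀ + Q = [23 17 -2; 17 38 14; -2 14 15]
step 0: y = z − H·x̄ = [43, 3]
step 0: S = H·P̄·Hᵀ + R = [537 -33; -33 66]
step 0: K = P̄·Hᵀ·S⁻¹ = [131/1041 5752/11451; 266/1041 769/11451; 124/1041 -2441/11451]
step 0: x' = x̄ + K·y = [-35291/11451, -32189/11451, 28427/11451]
step 0: P' = (I − K·H)·P̄ = [23074/11451 23140/11451 -21677/11451; 23140/11451 43204/11451 -33590/11451; -21677/11451 -33590/11451 30983/11451]
step 1: x̄ = F·x = [120572/11451, 146557/11451, -188/347]
step 1: P̄ = F·P·Fᵀ + Q = [477787/11451 627503/11451 2170/347; 627503/11451 1037926/11451 5810/347; 2170/347 5810/347 3465/347]
step 1: y = z − H·x̄ = [-360721/11451, -39163/3817]
step 1: S = H·P̄·Hᵀ + R = [10933381/11451 205567/3817; 205567/3817 161622/3817]
step 1: K = P̄·Hᵀ·S⁻¹ = [21599699/143245265 208350728/429735795; 8475426/28649053 6139837/85947159; 2427096/28649053 -5953311/28649053]
step 1: x' = x̄ + K·y = [115296787/143245265, 78683144/28649053, -30896399/28649053]
step 1: P' = (I − K·H)·P̄ = [940016846/429735795 209326156/85947159 -63086247/28649053; 209326156/85947159 394092964/85947159 -102359250/28649053; -63086247/28649053 -102359250/28649053 91695345/28649053]

step 0: x' = [-35291/11451, -32189/11451, 28427/11451], P' = [23074/11451 23140/11451 -21677/11451; 23140/11451 43204/11451 -33590/11451; -21677/11451 -33590/11451 30983/11451]
step 1: x' = [115296787/143245265, 78683144/28649053, -30896399/28649053], P' = [940016846/429735795 209326156/85947159 -63086247/28649053; 209326156/85947159 394092964/85947159 -102359250/28649053; -63086247/28649053 -102359250/28649053 91695345/28649053]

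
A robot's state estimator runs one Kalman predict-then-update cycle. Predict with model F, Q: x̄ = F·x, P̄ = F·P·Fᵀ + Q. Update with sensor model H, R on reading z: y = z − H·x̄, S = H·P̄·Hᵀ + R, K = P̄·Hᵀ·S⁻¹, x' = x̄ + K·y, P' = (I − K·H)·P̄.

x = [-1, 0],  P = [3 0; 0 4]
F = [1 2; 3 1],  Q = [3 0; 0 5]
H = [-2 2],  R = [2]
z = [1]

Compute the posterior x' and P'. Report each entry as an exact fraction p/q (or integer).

x' = [-74/49, -52/49]
P' = [1028/49 1023/49; 1023/49 1042/49]

x̄ = F·x = [-1, -3]
P̄ = F·P·Fᵀ + Q = [22 17; 17 36]
y = z − H·x̄ = [5]
S = H·P̄·Hᵀ + R = [98]
K = P̄·Hᵀ·S⁻¹ = [-5/49; 19/49]
x' = x̄ + K·y = [-74/49, -52/49]
P' = (I − K·H)·P̄ = [1028/49 1023/49; 1023/49 1042/49]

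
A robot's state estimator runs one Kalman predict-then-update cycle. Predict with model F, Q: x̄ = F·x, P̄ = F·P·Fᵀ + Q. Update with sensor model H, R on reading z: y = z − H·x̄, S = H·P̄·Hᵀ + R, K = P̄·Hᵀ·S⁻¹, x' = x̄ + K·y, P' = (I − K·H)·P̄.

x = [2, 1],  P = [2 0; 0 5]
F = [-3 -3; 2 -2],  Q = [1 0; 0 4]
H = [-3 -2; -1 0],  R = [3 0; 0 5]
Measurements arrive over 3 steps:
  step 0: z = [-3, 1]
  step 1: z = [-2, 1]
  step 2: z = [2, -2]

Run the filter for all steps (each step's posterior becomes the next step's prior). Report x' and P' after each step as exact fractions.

step 0: x̄ = F·x = [-9, 2]
step 0: P̄ = F·P·Fᵀ + Q = [64 18; 18 32]
step 0: y = z − H·x̄ = [-26, -8]
step 0: S = H·P̄·Hᵀ + R = [923 228; 228 69]
step 0: K = P̄·Hᵀ·S⁻¹ = [-380/3901 -7088/11703; -1346/3901 3430/3901]
step 0: x' = x̄ + K·y = [-18983/11703, 15358/3901]
step 0: P' = (I − K·H)·P̄ = [35440/11703 -17150/3901; -17150/3901 27744/3901]
step 1: x̄ = F·x = [-27091/3901, -130114/11703]
step 1: P̄ = F·P·Fᵀ + Q = [51217/3901 95584/3901; 95584/3901 933100/11703]
step 1: y = z − H·x̄ = [-527453/11703, -23190/3901]
step 1: S = H·P̄·Hᵀ + R = [8591392/11703 344819/3901; 344819/3901 70722/3901]
step 1: K = P̄·Hᵀ·S⁻¹ = [-1724095/21438947 -21359881/64316841; -8027248/21438947 10162712/21438947]
step 1: x' = x̄ + K·y = [-86565706/64316841, 63015382/21438947]
step 1: P' = (I − K·H)·P̄ = [106799405/64316841 -50813560/21438947; -50813560/21438947 88261212/21438947]
step 2: x̄ = F·x = [-102480440/21438947, -551223704/64316841]
step 2: P̄ = F·P·Fᵀ + Q = [221543990/21438947 315968462/21438947; 315968462/21438947 2963124968/64316841]
step 2: y = z − H·x̄ = [-1896137686/64316841, -145358334/21438947]
step 2: S = H·P̄·Hᵀ + R = [29402002757/64316841 1296568894/21438947; 1296568894/21438947 328738725/21438947]
step 2: K = P̄·Hᵀ·S⁻¹ = [-6482844470/71867712037 -68593122326/215603136111; -25716481226/71867712037 32351707822/71867712037]
step 2: x' = x̄ + K·y = [7828903312/215603136111, -77133270216/71867712037]
step 2: P' = (I − K·H)·P̄ = [342965611630/215603136111 -161758539110/71867712037; -161758539110/71867712037 281212530504/71867712037]

step 0: x' = [-18983/11703, 15358/3901], P' = [35440/11703 -17150/3901; -17150/3901 27744/3901]
step 1: x' = [-86565706/64316841, 63015382/21438947], P' = [106799405/64316841 -50813560/21438947; -50813560/21438947 88261212/21438947]
step 2: x' = [7828903312/215603136111, -77133270216/71867712037], P' = [342965611630/215603136111 -161758539110/71867712037; -161758539110/71867712037 281212530504/71867712037]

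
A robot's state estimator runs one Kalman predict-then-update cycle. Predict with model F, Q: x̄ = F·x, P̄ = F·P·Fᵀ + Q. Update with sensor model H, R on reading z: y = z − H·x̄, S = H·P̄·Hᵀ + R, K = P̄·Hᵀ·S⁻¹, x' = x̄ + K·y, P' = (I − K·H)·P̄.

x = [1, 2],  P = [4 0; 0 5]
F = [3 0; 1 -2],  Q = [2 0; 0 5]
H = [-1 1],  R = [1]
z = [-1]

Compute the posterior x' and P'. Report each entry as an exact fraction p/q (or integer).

x̄ = F·x = [3, -3]
P̄ = F·P·Fᵀ + Q = [38 12; 12 29]
y = z − H·x̄ = [5]
S = H·P̄·Hᵀ + R = [44]
K = P̄·Hᵀ·S⁻¹ = [-13/22; 17/44]
x' = x̄ + K·y = [1/22, -47/44]
P' = (I − K·H)·P̄ = [249/11 485/22; 485/22 987/44]

x' = [1/22, -47/44]
P' = [249/11 485/22; 485/22 987/44]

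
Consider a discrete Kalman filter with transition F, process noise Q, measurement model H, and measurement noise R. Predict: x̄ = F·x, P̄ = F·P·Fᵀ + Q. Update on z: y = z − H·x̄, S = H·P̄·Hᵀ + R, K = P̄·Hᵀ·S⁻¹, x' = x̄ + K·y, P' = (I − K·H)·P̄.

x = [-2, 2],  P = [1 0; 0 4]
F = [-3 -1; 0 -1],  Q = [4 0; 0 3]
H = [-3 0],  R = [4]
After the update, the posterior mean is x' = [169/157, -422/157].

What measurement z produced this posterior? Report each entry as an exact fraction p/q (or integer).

x̄ = F·x = [4, -2]
P̄ = F·P·Fᵀ + Q = [17 4; 4 7]
S = H·P̄·Hᵀ + R = [157]
K = P̄·Hᵀ·S⁻¹ = [-51/157; -12/157]
x' − x̄ = [-459/157, -108/157] = K·y
y = (KᵀK)⁻¹·Kᵀ·(x' − x̄) = [9]
z = y + H·x̄ = [9] + [-12] = [-3]

z = [-3]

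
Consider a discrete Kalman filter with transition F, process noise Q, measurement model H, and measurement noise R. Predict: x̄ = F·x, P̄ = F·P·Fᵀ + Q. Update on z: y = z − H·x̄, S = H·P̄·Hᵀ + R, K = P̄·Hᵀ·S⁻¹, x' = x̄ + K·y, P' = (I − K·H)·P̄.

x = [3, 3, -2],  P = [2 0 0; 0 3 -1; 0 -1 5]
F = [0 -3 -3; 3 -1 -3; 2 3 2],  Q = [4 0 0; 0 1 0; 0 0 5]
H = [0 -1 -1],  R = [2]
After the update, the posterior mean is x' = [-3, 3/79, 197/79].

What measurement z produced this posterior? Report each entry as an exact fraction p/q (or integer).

x̄ = F·x = [-3, 12, 11]
P̄ = F·P·Fᵀ + Q = [58 42 -42; 42 61 -16; -42 -16 48]
S = H·P̄·Hᵀ + R = [79]
K = P̄·Hᵀ·S⁻¹ = [0; -45/79; -32/79]
x' − x̄ = [0, -945/79, -672/79] = K·y
y = (KᵀK)⁻¹·Kᵀ·(x' − x̄) = [21]
z = y + H·x̄ = [21] + [-23] = [-2]

z = [-2]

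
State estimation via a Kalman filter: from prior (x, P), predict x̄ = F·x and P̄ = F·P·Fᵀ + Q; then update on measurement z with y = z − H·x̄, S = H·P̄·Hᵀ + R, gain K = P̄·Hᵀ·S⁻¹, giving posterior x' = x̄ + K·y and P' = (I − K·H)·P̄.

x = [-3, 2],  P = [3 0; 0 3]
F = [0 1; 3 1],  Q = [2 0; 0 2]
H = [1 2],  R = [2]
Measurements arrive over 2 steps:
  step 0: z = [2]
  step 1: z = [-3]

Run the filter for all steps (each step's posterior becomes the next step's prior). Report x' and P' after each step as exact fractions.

step 0: x' = [64/21, -13/21], P' = [614/147 -296/147; -296/147 215/147]
step 1: x' = [5/11, -457/297], P' = [1766/561 -914/561; -914/561 6728/5049]

step 0: x̄ = F·x = [2, -7]
step 0: P̄ = F·P·Fᵀ + Q = [5 3; 3 32]
step 0: y = z − H·x̄ = [14]
step 0: S = H·P̄·Hᵀ + R = [147]
step 0: K = P̄·Hᵀ·S⁻¹ = [11/147; 67/147]
step 0: x' = x̄ + K·y = [64/21, -13/21]
step 0: P' = (I − K·H)·P̄ = [614/147 -296/147; -296/147 215/147]
step 1: x̄ = F·x = [-13/21, 179/21]
step 1: P̄ = F·P·Fᵀ + Q = [509/147 -673/147; -673/147 4259/147]
step 1: y = z − H·x̄ = [-136/7]
step 1: S = H·P̄·Hᵀ + R = [5049/49]
step 1: K = P̄·Hᵀ·S⁻¹ = [-31/561; 2615/5049]
step 1: x' = x̄ + K·y = [5/11, -457/297]
step 1: P' = (I − K·H)·P̄ = [1766/561 -914/561; -914/561 6728/5049]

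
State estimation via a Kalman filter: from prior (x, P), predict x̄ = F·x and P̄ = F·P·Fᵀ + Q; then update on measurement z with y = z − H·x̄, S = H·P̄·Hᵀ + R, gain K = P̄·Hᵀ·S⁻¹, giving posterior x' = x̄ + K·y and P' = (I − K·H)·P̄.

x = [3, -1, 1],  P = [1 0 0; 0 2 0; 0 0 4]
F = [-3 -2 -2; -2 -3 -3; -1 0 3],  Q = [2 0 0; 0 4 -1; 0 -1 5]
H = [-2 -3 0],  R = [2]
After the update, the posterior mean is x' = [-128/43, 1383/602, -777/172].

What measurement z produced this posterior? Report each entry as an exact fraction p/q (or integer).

z = [-1]

x̄ = F·x = [-9, -6, 0]
P̄ = F·P·Fᵀ + Q = [35 42 -21; 42 62 -35; -21 -35 42]
S = H·P̄·Hᵀ + R = [1204]
K = P̄·Hᵀ·S⁻¹ = [-7/43; -135/602; 21/172]
x' − x̄ = [259/43, 4995/602, -777/172] = K·y
y = (KᵀK)⁻¹·Kᵀ·(x' − x̄) = [-37]
z = y + H·x̄ = [-37] + [36] = [-1]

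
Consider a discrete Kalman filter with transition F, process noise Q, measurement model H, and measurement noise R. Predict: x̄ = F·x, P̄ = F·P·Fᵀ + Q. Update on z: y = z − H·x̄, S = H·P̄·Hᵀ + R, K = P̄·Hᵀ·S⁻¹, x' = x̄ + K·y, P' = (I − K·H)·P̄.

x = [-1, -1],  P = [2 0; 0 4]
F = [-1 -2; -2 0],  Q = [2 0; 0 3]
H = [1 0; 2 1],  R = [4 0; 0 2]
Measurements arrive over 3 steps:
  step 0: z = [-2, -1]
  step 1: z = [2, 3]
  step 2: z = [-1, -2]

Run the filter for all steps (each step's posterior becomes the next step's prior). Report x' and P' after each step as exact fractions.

step 0: x̄ = F·x = [3, 2]
step 0: P̄ = F·P·Fᵀ + Q = [20 4; 4 11]
step 0: y = z − H·x̄ = [-5, -9]
step 0: S = H·P̄·Hᵀ + R = [24 44; 44 109]
step 0: K = P̄·Hᵀ·S⁻¹ = [61/170 22/85; -10/17 7/17]
step 0: x' = x̄ + K·y = [-191/170, 21/17]
step 0: P' = (I − K·H)·P̄ = [122/85 -40/17; -40/17 94/17]
step 1: x̄ = F·x = [-229/170, 191/85]
step 1: P̄ = F·P·Fᵀ + Q = [1372/85 -556/85; -556/85 743/85]
step 1: y = z − H·x̄ = [569/170, 293/85]
step 1: S = H·P̄·Hᵀ + R = [1712/85 2188/85; 2188/85 4177/85]
step 1: K = P̄·Hᵀ·S⁻¹ = [2775/6952 547/1738; -557/869 215/869]
step 1: x' = x̄ + K·y = [189/176, 21/22]
step 1: P' = (I − K·H)·P̄ = [2775/1738 -2228/869; -2228/869 4886/869]
step 2: x̄ = F·x = [-525/176, -189/88]
step 2: P̄ = F·P·Fᵀ + Q = [27515/1738 -6137/869; -6137/869 8157/869]
step 2: y = z − H·x̄ = [349/176, 269/44]
step 2: S = H·P̄·Hᵀ + R = [34467/1738 21378/869; 21378/869 40377/869]
step 2: K = P̄·Hᵀ·S⁻¹ = [75541/183213 57008/183213; -122578/183213 46219/183213]
step 2: x' = x̄ + K·y = [-96391/366426, -353992/183213]
step 2: P' = (I − K·H)·P̄ = [302164/183213 -490312/183213; -490312/183213 1073062/183213]

step 0: x' = [-191/170, 21/17], P' = [122/85 -40/17; -40/17 94/17]
step 1: x' = [189/176, 21/22], P' = [2775/1738 -2228/869; -2228/869 4886/869]
step 2: x' = [-96391/366426, -353992/183213], P' = [302164/183213 -490312/183213; -490312/183213 1073062/183213]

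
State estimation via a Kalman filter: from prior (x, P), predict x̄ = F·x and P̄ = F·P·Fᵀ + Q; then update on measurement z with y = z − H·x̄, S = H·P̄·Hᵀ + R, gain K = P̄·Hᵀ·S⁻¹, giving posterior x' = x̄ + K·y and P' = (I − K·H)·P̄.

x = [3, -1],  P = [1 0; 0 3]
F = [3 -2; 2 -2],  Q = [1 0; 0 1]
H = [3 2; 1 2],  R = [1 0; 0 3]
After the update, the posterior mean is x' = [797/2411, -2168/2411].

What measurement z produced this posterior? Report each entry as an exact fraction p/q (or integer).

x̄ = F·x = [11, 8]
P̄ = F·P·Fᵀ + Q = [22 18; 18 17]
S = H·P̄·Hᵀ + R = [483 278; 278 165]
K = P̄·Hᵀ·S⁻¹ = [706/2411 -342/2411; 64/2411 652/2411]
x' − x̄ = [-25724/2411, -21456/2411] = K·y
y = (KᵀK)⁻¹·Kᵀ·(x' − x̄) = [-50, -28]
z = y + H·x̄ = [-50, -28] + [49, 27] = [-1, -1]

z = [-1, -1]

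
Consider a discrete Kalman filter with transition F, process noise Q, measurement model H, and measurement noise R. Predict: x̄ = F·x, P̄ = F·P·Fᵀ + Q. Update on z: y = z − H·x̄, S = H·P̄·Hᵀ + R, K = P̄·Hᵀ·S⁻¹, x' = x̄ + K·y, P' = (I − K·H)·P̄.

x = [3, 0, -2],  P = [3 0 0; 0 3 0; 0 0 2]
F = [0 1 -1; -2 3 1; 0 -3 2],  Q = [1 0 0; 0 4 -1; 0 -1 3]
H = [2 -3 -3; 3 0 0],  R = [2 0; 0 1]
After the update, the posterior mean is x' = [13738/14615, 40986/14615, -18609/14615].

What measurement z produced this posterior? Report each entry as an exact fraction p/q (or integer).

x̄ = F·x = [2, -8, -4]
P̄ = F·P·Fᵀ + Q = [6 7 -13; 7 45 -24; -13 -24 38]
S = H·P̄·Hᵀ + R = [413 90; 90 55]
K = P̄·Hᵀ·S⁻¹ = [6/2923 4734/14615; -917/2923 13083/14615; -46/2923 -9987/14615]
x' − x̄ = [-15492/14615, 157906/14615, 39851/14615] = K·y
y = (KᵀK)⁻¹·Kᵀ·(x' − x̄) = [-43, -3]
z = y + H·x̄ = [-43, -3] + [40, 6] = [-3, 3]

z = [-3, 3]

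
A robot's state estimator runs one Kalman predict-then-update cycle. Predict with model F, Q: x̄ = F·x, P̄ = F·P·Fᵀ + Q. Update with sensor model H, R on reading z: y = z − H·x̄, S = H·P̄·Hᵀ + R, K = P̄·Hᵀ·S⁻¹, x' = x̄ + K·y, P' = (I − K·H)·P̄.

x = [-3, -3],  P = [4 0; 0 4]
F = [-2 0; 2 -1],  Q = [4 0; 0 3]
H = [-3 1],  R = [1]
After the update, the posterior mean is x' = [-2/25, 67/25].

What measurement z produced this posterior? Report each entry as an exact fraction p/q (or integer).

x̄ = F·x = [6, -3]
P̄ = F·P·Fᵀ + Q = [20 -16; -16 23]
S = H·P̄·Hᵀ + R = [300]
K = P̄·Hᵀ·S⁻¹ = [-19/75; 71/300]
x' − x̄ = [-152/25, 142/25] = K·y
y = (KᵀK)⁻¹·Kᵀ·(x' − x̄) = [24]
z = y + H·x̄ = [24] + [-21] = [3]

z = [3]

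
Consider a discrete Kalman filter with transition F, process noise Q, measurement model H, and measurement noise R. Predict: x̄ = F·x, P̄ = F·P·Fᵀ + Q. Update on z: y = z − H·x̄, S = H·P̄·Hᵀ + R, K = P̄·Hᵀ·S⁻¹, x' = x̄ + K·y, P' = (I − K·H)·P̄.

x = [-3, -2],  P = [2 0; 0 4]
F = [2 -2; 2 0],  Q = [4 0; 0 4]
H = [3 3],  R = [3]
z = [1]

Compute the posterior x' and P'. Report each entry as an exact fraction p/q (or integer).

x̄ = F·x = [-2, -6]
P̄ = F·P·Fᵀ + Q = [28 8; 8 12]
y = z − H·x̄ = [25]
S = H·P̄·Hᵀ + R = [507]
K = P̄·Hᵀ·S⁻¹ = [36/169; 20/169]
x' = x̄ + K·y = [562/169, -514/169]
P' = (I − K·H)·P̄ = [844/169 -808/169; -808/169 828/169]

x' = [562/169, -514/169]
P' = [844/169 -808/169; -808/169 828/169]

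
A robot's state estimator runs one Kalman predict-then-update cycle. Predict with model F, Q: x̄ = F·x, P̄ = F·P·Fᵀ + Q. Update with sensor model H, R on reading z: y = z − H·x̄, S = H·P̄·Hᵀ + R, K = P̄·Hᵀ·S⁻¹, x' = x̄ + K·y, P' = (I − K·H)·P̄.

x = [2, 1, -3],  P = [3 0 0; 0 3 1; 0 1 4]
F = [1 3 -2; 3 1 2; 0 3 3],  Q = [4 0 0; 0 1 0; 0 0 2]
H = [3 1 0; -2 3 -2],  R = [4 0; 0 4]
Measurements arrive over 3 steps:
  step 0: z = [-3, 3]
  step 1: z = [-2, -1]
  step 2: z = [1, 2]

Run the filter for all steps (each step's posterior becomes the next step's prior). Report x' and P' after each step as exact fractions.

step 0: x' = [77304/79009, -62999/11287, -858638/79009], P' = [209892/79009 -78648/11287 -1023746/79009; -78648/11287 246696/11287 443658/11287; -1023746/79009 443658/11287 5695491/79009]
step 1: x' = [715802779/186946574, -5056626721/373893148, -2213577249/93473287], P' = [703454178/93473287 -1980679947/93473287 -3721708418/93473287; -1980679947/93473287 11821123799/186946574 10990245154/93473287; -3721708418/93473287 10990245154/93473287 20562212599/93473287]
step 2: x' = [33103240744975/17624230516703, -89679519969440/17624230516703, -186409322996155/17624230516703], P' = [151867434594732/17624230516703 -429553677514560/17624230516703 -806809187773918/17624230516703; -429553677514560/17624230516703 1277955082758048/17624230516703 2378558560371526/17624230516703; -806809187773918/17624230516703 2378558560371526/17624230516703 4450903290676593/17624230516703]

step 0: x̄ = F·x = [11, 1, -6]
step 0: P̄ = F·P·Fᵀ + Q = [38 6 6; 6 51 42; 6 42 83]
step 0: y = z − H·x̄ = [-37, 10]
step 0: S = H·P̄·Hᵀ + R = [433 -153; -153 419]
step 0: K = P̄·Hᵀ·S⁻¹ = [19785/79009 -5975/79009; 2688/11287 2517/11287; 8592/79009 -6668/79009]
step 0: x' = x̄ + K·y = [77304/79009, -62999/11287, -858638/79009]
step 0: P' = (I − K·H)·P̄ = [209892/79009 -78648/11287 -1023746/79009; -78648/11287 246696/11287 443658/11287; -1023746/79009 443658/11287 5695491/79009]
step 1: x̄ = F·x = [471601/79009, -1926357/79009, -3898893/79009]
step 1: P̄ = F·P·Fᵀ + Q = [2374236/79009 -5959624/79009 -14037126/79009; -5959624/79009 23311129/79009 53135478/79009; -14037126/79009 53135478/79009 122860193/79009]
step 1: y = z − H·x̄ = [353536/79009, -1154522/79009]
step 1: S = H·P̄·Hᵀ + R = [9237545/79009 -8077597/79009; -8077597/79009 32646657/79009]
step 1: K = P̄·Hᵀ·S⁻¹ = [129682587/373893148 94468639/373893148; -62955883/747786296 -574889431/747786296; -43720025/93473287 -177568225/93473287]
step 1: x' = x̄ + K·y = [715802779/186946574, -5056626721/373893148, -2213577249/93473287]
step 1: P' = (I − K·H)·P̄ = [703454178/93473287 -1980679947/93473287 -3721708418/93473287; -1980679947/93473287 11821123799/186946574 10990245154/93473287; -3721708418/93473287 10990245154/93473287 20562212599/93473287]
step 2: x̄ = F·x = [3970343387/373893148, -18470428039/373893148, -41732807151/373893148]
step 2: P̄ = F·P·Fᵀ + Q = [15282133919/186946574 -46731574691/186946574 -108629296263/186946574; -46731574691/186946574 164000746205/186946574 377391344787/186946574; -108629296263/186946574 377391344787/186946574 872532659665/186946574]
step 2: y = z − H·x̄ = [3466645513/186946574, -19365857115/373893148]
step 2: S = H·P̄·Hᵀ + R = [10949144813/93473287 -14909249866/93473287; -14909249866/93473287 191062065221/186946574]
step 2: K = P̄·Hᵀ·S⁻¹ = [383068033377/1036719442159 5305618453673/17624230516703; -157440438024/1036719442159 -16036129359947/17624230516703; -615720631621/1036719442159 -38128131172693/17624230516703]
step 2: x' = x̄ + K·y = [33103240744975/17624230516703, -89679519969440/17624230516703, -186409322996155/17624230516703]
step 2: P' = (I − K·H)·P̄ = [151867434594732/17624230516703 -429553677514560/17624230516703 -806809187773918/17624230516703; -429553677514560/17624230516703 1277955082758048/17624230516703 2378558560371526/17624230516703; -806809187773918/17624230516703 2378558560371526/17624230516703 4450903290676593/17624230516703]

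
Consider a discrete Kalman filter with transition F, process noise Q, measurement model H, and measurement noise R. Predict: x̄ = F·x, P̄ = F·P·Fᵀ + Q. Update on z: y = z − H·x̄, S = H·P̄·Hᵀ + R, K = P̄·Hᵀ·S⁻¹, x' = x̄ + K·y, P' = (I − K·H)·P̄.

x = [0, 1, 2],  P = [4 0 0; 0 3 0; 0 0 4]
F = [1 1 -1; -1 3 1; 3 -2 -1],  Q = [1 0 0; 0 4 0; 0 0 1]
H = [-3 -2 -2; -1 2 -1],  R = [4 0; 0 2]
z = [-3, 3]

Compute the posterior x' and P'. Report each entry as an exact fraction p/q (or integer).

x̄ = F·x = [-1, 5, -4]
P̄ = F·P·Fᵀ + Q = [12 1 10; 1 39 -34; 10 -34 53]
y = z − H·x̄ = [-4, -12]
S = H·P̄·Hᵀ + R = [340 100; 100 375]
K = P̄·Hᵀ·S⁻¹ = [-79/470 -2/235; -639/4700 1952/5875; -124/1175 -1887/5875]
x' = x̄ + K·y = [-53/235, 9146/5875, 1624/5875]
P' = (I − K·H)·P̄ = [489/235 -113/470 -598/235; -113/470 8277/23500 1647/5875; -598/235 1647/5875 22018/5875]

x' = [-53/235, 9146/5875, 1624/5875]
P' = [489/235 -113/470 -598/235; -113/470 8277/23500 1647/5875; -598/235 1647/5875 22018/5875]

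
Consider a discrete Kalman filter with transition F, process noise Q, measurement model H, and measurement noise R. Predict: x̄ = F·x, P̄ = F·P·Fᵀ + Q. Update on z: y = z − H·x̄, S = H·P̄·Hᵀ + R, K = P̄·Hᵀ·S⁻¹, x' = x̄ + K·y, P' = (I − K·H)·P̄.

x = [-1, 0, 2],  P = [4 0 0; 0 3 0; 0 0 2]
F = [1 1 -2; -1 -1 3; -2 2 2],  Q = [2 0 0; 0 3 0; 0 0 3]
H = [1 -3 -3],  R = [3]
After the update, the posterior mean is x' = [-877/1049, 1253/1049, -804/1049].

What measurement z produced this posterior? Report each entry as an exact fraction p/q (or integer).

x̄ = F·x = [-5, 7, 6]
P̄ = F·P·Fᵀ + Q = [17 -19 -10; -19 28 14; -10 14 39]
S = H·P̄·Hᵀ + R = [1049]
K = P̄·Hᵀ·S⁻¹ = [104/1049; -145/1049; -169/1049]
x' − x̄ = [4368/1049, -6090/1049, -7098/1049] = K·y
y = (KᵀK)⁻¹·Kᵀ·(x' − x̄) = [42]
z = y + H·x̄ = [42] + [-44] = [-2]

z = [-2]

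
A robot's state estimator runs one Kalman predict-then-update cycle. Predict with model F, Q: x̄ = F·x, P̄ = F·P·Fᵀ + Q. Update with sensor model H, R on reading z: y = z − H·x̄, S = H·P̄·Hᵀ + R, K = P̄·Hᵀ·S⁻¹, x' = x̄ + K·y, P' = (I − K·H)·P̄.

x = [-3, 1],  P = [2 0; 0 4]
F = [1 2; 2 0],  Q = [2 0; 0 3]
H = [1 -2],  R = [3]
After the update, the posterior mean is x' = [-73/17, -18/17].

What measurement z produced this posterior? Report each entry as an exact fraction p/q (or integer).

z = [-3]

x̄ = F·x = [-1, -6]
P̄ = F·P·Fᵀ + Q = [20 4; 4 11]
S = H·P̄·Hᵀ + R = [51]
K = P̄·Hᵀ·S⁻¹ = [4/17; -6/17]
x' − x̄ = [-56/17, 84/17] = K·y
y = (KᵀK)⁻¹·Kᵀ·(x' − x̄) = [-14]
z = y + H·x̄ = [-14] + [11] = [-3]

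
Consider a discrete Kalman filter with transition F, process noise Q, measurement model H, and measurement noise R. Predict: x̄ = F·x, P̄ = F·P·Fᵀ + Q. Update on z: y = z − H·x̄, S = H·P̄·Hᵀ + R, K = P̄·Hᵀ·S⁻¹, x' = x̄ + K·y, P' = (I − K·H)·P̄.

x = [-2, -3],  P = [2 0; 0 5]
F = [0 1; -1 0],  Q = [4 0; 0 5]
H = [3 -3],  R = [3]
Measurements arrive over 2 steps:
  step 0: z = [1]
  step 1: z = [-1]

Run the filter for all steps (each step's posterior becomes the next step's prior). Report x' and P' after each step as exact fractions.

step 0: x' = [-3/49, -2/7], P' = [198/49 27/7; 27/7 4]
step 1: x' = [-515/1844, 25/461], P' = [8837/3688 1032/461; 1032/461 1111/461]

step 0: x̄ = F·x = [-3, 2]
step 0: P̄ = F·P·Fᵀ + Q = [9 0; 0 7]
step 0: y = z − H·x̄ = [16]
step 0: S = H·P̄·Hᵀ + R = [147]
step 0: K = P̄·Hᵀ·S⁻¹ = [9/49; -1/7]
step 0: x' = x̄ + K·y = [-3/49, -2/7]
step 0: P' = (I − K·H)·P̄ = [198/49 27/7; 27/7 4]
step 1: x̄ = F·x = [-2/7, 3/49]
step 1: P̄ = F·P·Fᵀ + Q = [8 -27/7; -27/7 443/49]
step 1: y = z − H·x̄ = [2/49]
step 1: S = H·P̄·Hᵀ + R = [11064/49]
step 1: K = P̄·Hᵀ·S⁻¹ = [581/3688; -79/461]
step 1: x' = x̄ + K·y = [-515/1844, 25/461]
step 1: P' = (I − K·H)·P̄ = [8837/3688 1032/461; 1032/461 1111/461]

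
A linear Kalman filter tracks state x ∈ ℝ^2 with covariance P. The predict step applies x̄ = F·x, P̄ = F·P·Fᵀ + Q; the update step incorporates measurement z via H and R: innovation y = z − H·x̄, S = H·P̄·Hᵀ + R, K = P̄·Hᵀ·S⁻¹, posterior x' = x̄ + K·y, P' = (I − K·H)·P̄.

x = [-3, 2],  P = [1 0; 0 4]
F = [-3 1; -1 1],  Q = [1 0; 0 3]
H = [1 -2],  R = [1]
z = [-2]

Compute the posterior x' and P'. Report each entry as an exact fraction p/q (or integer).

x' = [11, 122/19]
P' = [14 7; 7 71/19]

x̄ = F·x = [11, 5]
P̄ = F·P·Fᵀ + Q = [14 7; 7 8]
y = z − H·x̄ = [-3]
S = H·P̄·Hᵀ + R = [19]
K = P̄·Hᵀ·S⁻¹ = [0; -9/19]
x' = x̄ + K·y = [11, 122/19]
P' = (I − K·H)·P̄ = [14 7; 7 71/19]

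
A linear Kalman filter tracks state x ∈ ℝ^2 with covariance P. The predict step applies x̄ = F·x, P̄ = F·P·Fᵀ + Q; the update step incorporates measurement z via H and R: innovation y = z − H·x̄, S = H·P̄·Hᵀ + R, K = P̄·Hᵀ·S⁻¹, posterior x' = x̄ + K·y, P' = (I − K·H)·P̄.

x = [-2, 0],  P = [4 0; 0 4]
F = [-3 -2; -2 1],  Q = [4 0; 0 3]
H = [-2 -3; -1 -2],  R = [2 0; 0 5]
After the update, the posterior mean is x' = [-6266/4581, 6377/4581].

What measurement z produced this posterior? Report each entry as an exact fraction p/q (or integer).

x̄ = F·x = [6, 4]
P̄ = F·P·Fᵀ + Q = [56 16; 16 23]
S = H·P̄·Hᵀ + R = [625 362; 362 217]
K = P̄·Hᵀ·S⁻¹ = [-2864/4581 2920/4581; 527/4581 -2188/4581]
x' − x̄ = [-33752/4581, -11947/4581] = K·y
y = (KᵀK)⁻¹·Kᵀ·(x' − x̄) = [23, 11]
z = y + H·x̄ = [23, 11] + [-24, -14] = [-1, -3]

z = [-1, -3]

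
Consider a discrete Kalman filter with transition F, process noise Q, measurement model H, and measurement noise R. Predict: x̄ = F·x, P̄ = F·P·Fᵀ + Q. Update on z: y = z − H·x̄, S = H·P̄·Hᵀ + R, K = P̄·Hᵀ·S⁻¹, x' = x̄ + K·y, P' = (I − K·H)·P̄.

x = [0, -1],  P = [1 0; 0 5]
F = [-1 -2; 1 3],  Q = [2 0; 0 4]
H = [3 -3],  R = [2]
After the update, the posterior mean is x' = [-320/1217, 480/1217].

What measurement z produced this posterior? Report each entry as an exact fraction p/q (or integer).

z = [-2]

x̄ = F·x = [2, -3]
P̄ = F·P·Fᵀ + Q = [23 -31; -31 50]
S = H·P̄·Hᵀ + R = [1217]
K = P̄·Hᵀ·S⁻¹ = [162/1217; -243/1217]
x' − x̄ = [-2754/1217, 4131/1217] = K·y
y = (KᵀK)⁻¹·Kᵀ·(x' − x̄) = [-17]
z = y + H·x̄ = [-17] + [15] = [-2]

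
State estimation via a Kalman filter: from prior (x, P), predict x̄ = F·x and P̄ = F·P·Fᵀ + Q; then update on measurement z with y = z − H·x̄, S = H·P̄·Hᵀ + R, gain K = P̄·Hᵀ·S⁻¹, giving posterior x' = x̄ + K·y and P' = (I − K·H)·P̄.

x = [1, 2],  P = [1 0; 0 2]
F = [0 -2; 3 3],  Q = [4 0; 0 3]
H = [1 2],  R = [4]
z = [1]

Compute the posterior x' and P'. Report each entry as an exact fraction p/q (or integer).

x' = [-49/22, 21/11]
P' = [114/11 -60/11; -60/11 42/11]

x̄ = F·x = [-4, 9]
P̄ = F·P·Fᵀ + Q = [12 -12; -12 30]
y = z − H·x̄ = [-13]
S = H·P̄·Hᵀ + R = [88]
K = P̄·Hᵀ·S⁻¹ = [-3/22; 6/11]
x' = x̄ + K·y = [-49/22, 21/11]
P' = (I − K·H)·P̄ = [114/11 -60/11; -60/11 42/11]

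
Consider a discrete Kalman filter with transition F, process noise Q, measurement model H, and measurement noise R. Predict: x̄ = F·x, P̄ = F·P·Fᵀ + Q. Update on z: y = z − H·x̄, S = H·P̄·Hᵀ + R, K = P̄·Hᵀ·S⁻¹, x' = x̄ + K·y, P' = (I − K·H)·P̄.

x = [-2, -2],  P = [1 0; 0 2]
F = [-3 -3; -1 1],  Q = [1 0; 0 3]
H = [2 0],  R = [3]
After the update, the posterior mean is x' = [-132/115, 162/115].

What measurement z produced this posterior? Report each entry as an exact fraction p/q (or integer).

x̄ = F·x = [12, 0]
P̄ = F·P·Fᵀ + Q = [28 -3; -3 6]
S = H·P̄·Hᵀ + R = [115]
K = P̄·Hᵀ·S⁻¹ = [56/115; -6/115]
x' − x̄ = [-1512/115, 162/115] = K·y
y = (KᵀK)⁻¹·Kᵀ·(x' − x̄) = [-27]
z = y + H·x̄ = [-27] + [24] = [-3]

z = [-3]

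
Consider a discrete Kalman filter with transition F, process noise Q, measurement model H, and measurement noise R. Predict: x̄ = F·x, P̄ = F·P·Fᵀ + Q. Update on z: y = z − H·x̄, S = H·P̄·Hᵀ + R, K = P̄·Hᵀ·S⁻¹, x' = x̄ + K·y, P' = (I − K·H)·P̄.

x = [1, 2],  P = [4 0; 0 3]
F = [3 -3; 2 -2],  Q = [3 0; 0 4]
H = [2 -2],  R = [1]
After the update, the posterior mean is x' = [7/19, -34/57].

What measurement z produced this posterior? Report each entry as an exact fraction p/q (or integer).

z = [2]

x̄ = F·x = [-3, -2]
P̄ = F·P·Fᵀ + Q = [66 42; 42 32]
S = H·P̄·Hᵀ + R = [57]
K = P̄·Hᵀ·S⁻¹ = [16/19; 20/57]
x' − x̄ = [64/19, 80/57] = K·y
y = (KᵀK)⁻¹·Kᵀ·(x' − x̄) = [4]
z = y + H·x̄ = [4] + [-2] = [2]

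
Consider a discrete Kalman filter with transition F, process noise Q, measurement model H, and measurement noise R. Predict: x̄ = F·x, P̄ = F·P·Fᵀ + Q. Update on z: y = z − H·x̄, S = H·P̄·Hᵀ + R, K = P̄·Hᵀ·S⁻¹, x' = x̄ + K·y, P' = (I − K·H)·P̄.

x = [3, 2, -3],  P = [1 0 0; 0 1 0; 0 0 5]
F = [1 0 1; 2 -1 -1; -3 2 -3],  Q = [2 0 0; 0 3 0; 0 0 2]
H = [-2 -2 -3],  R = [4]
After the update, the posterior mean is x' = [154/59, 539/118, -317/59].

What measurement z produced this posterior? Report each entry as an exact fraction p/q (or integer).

z = [2]

x̄ = F·x = [0, 7, 4]
P̄ = F·P·Fᵀ + Q = [8 -3 -18; -3 13 7; -18 7 60]
S = H·P̄·Hᵀ + R = [472]
K = P̄·Hᵀ·S⁻¹ = [11/118; -41/472; -79/236]
x' − x̄ = [154/59, -287/118, -553/59] = K·y
y = (KᵀK)⁻¹·Kᵀ·(x' − x̄) = [28]
z = y + H·x̄ = [28] + [-26] = [2]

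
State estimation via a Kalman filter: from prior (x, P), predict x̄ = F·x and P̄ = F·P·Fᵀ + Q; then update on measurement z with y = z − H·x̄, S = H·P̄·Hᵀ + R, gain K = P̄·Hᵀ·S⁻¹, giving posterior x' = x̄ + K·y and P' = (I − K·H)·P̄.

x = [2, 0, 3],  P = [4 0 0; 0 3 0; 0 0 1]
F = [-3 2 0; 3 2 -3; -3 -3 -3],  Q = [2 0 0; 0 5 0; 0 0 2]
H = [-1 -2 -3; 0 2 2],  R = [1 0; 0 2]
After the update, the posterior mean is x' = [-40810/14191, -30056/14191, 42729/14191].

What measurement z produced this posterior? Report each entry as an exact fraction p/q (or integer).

z = [-2, 2]

x̄ = F·x = [-6, -3, -15]
P̄ = F·P·Fᵀ + Q = [50 -24 18; -24 62 -45; 18 -45 74]
S = H·P̄·Hᵀ + R = [437 -230; -230 186]
K = P̄·Hᵀ·S⁻¹ = [-6588/14191 -394/617; 7165/14191 498/617; -7280/14191 -199/617]
x' − x̄ = [44336/14191, 12517/14191, 255594/14191] = K·y
y = (KᵀK)⁻¹·Kᵀ·(x' − x̄) = [-59, 38]
z = y + H·x̄ = [-59, 38] + [57, -36] = [-2, 2]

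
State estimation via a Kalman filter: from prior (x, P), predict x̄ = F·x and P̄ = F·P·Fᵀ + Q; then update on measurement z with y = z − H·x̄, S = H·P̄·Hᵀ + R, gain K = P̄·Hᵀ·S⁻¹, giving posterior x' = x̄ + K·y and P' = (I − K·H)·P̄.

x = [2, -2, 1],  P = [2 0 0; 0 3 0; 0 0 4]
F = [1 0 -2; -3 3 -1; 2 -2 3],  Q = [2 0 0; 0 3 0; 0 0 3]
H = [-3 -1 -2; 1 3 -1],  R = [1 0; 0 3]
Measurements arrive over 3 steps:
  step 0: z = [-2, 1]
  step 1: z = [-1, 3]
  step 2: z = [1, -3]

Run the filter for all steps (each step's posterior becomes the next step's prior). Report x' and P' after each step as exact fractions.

step 0: x̄ = F·x = [0, -13, 11]
step 0: P̄ = F·P·Fᵀ + Q = [20 2 -20; 2 52 -42; -20 -42 59]
step 0: y = z − H·x̄ = [7, 51]
step 0: S = H·P̄·Hᵀ + R = [73 72; 72 854]
step 0: K = P̄·Hᵀ·S⁻¹ = [-11050/28579 2471/28579; 3902/28579 6364/28579; 548/28579 -13813/57158]
step 0: x' = x̄ + K·y = [48671/28579, -19649/28579, -68053/57158]
step 0: P' = (I − K·H)·P̄ = [214814/28579 -149742/28579 -241825/28579; -149742/28579 111856/28579 166734/28579; -241825/28579 166734/28579 558193/57158]
step 1: x̄ = F·x = [116724/28579, -341867/57158, 69121/57158]
step 1: P̄ = F·P·Fᵀ + Q = [2355658/28579 -2745004/28579 -36706/28579; -2745004/28579 7097731/57158 -200129/57158; -36706/28579 -200129/57158 399027/57158]
step 1: y = z − H·x̄ = [439561/57158, 516374/28579]
step 1: S = H·P̄·Hᵀ + R = [16531333/57158 10599113/28579; 10599113/28579 18784473/28579]
step 1: K = P̄·Hᵀ·S⁻¹ = [-1251270980/3003953449 -32615692/429136207; 488165679/3003953449 143450406/429136207; 149631379/3003953449 -24315824/429136207]
step 1: x' = x̄ + K·y = [-1478874930/3003953449, 3930558794/3003953449, 1707959598/3003953449]
step 1: P' = (I − K·H)·P̄ = [14914993110/3003953449 -10670507662/3003953449 -16411600344/3003953449; -10670507662/3003953449 8412755669/3003953449 11555300819/3003953449; -16411600344/3003953449 11555300819/3003953449 18764934417/3003953449]
step 2: x̄ = F·x = [-4894794126/3003953449, 14520341574/3003953449, -5694988654/3003953449]
step 2: P̄ = F·P·Fᵀ + Q = [161629039052/3003953449 -190616440116/3003953449 1214198662/3003953449; -190616440116/3003953449 261994264713/3003953449 -16671475076/3003953449; 1214198662/3003953449 -16671475076/3003953449 20968512556/3003953449]
step 2: y = z − H·x̄ = [-1221437809/429136207, -53373079597/3003953449]
step 2: S = H·P̄·Hᵀ + R = [86817066114/429136207 108829012717/429136207; 108829012717/429136207 1503459606808/3003953449]
step 2: K = P̄·Hᵀ·S⁻¹ = [-44156148946590/110966339461727 -7992956676832/110966339461727; 16555526201735/110966339461727 36784191777401/110966339461727; 3225020391558/110966339461727 -6783562417962/110966339461727]
step 2: x' = x̄ + K·y = [86881923951328/110966339461727, -164305896006796/110966339461727, -99025023277802/110966339461727]
step 2: P' = (I − K·H)·P̄ = [514560677110412/110966339461727 -368086425238066/110966339461727 -565719728573290/110966339461727; -368086425238066/110966339461727 292083107236143/110966339461727 397810321138160/110966339461727; -565719728573290/110966339461727 397810321138160/110966339461727 648061922095076/110966339461727]

step 0: x' = [48671/28579, -19649/28579, -68053/57158], P' = [214814/28579 -149742/28579 -241825/28579; -149742/28579 111856/28579 166734/28579; -241825/28579 166734/28579 558193/57158]
step 1: x' = [-1478874930/3003953449, 3930558794/3003953449, 1707959598/3003953449], P' = [14914993110/3003953449 -10670507662/3003953449 -16411600344/3003953449; -10670507662/3003953449 8412755669/3003953449 11555300819/3003953449; -16411600344/3003953449 11555300819/3003953449 18764934417/3003953449]
step 2: x' = [86881923951328/110966339461727, -164305896006796/110966339461727, -99025023277802/110966339461727], P' = [514560677110412/110966339461727 -368086425238066/110966339461727 -565719728573290/110966339461727; -368086425238066/110966339461727 292083107236143/110966339461727 397810321138160/110966339461727; -565719728573290/110966339461727 397810321138160/110966339461727 648061922095076/110966339461727]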